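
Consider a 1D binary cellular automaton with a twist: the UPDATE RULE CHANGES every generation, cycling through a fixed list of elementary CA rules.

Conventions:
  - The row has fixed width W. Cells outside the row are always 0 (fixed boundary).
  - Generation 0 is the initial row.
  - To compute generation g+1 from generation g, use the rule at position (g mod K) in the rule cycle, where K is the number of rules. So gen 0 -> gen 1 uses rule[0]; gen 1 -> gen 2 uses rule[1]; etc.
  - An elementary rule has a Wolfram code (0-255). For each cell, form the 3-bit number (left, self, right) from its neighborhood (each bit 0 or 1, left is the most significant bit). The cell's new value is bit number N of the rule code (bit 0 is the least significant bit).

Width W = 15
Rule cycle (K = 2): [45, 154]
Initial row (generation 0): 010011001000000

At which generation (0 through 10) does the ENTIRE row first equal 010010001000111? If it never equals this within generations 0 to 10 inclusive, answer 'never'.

Gen 0: 010011001000000
Gen 1 (rule 45): 010010001011111
Gen 2 (rule 154): 101101010011110
Gen 3 (rule 45): 111011110010000
Gen 4 (rule 154): 110011101101000
Gen 5 (rule 45): 100010011011011
Gen 6 (rule 154): 010101110010010
Gen 7 (rule 45): 011111000010010
Gen 8 (rule 154): 111110100101101
Gen 9 (rule 45): 100001100111011
Gen 10 (rule 154): 010011011110010

Answer: never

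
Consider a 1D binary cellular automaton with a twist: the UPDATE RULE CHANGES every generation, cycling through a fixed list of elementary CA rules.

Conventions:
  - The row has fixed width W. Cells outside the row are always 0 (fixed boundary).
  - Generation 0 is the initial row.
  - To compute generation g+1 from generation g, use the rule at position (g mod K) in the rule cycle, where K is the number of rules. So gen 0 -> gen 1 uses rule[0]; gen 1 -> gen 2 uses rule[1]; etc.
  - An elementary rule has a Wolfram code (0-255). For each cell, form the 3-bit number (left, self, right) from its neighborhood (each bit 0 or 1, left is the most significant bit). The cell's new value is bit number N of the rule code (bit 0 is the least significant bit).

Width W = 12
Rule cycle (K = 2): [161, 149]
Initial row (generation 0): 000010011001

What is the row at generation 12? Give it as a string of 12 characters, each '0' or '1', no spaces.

Answer: 011111000011

Derivation:
Gen 0: 000010011001
Gen 1 (rule 161): 111000000000
Gen 2 (rule 149): 010111111111
Gen 3 (rule 161): 001011111110
Gen 4 (rule 149): 101001111101
Gen 5 (rule 161): 010000111010
Gen 6 (rule 149): 011110010011
Gen 7 (rule 161): 001100000000
Gen 8 (rule 149): 100011111111
Gen 9 (rule 161): 001001111110
Gen 10 (rule 149): 101100111101
Gen 11 (rule 161): 010000011010
Gen 12 (rule 149): 011111000011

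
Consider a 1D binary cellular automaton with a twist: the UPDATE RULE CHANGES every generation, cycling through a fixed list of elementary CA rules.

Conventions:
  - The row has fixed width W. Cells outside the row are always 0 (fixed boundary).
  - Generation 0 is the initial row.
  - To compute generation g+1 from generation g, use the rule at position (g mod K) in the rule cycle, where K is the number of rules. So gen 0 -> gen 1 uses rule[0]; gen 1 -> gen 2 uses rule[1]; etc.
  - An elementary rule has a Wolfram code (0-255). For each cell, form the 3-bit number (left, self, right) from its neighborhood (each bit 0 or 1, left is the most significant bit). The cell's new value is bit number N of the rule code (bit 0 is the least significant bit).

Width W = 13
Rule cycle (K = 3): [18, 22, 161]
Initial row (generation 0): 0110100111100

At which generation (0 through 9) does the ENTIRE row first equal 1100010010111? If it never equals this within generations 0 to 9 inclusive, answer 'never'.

Gen 0: 0110100111100
Gen 1 (rule 18): 1000011000010
Gen 2 (rule 22): 1100100100111
Gen 3 (rule 161): 0000000000010
Gen 4 (rule 18): 0000000000101
Gen 5 (rule 22): 0000000001101
Gen 6 (rule 161): 1111111100010
Gen 7 (rule 18): 0000000010101
Gen 8 (rule 22): 0000000110101
Gen 9 (rule 161): 1111110001010

Answer: never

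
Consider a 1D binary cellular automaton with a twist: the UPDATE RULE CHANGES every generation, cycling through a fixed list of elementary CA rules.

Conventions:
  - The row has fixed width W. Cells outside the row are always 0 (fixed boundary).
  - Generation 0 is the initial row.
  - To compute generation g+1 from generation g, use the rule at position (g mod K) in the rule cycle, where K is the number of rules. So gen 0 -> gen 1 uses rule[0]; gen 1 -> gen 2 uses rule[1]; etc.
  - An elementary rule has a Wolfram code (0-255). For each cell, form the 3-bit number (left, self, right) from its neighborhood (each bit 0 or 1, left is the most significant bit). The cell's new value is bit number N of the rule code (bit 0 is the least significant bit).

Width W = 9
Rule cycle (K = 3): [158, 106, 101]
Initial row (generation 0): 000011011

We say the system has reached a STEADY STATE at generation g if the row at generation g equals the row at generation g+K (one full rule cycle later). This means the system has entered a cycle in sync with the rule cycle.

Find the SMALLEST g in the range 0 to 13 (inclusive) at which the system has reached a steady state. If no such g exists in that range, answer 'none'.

Answer: none

Derivation:
Gen 0: 000011011
Gen 1 (rule 158): 000110010
Gen 2 (rule 106): 001110100
Gen 3 (rule 101): 100011101
Gen 4 (rule 158): 110111001
Gen 5 (rule 106): 111101010
Gen 6 (rule 101): 000111110
Gen 7 (rule 158): 001111101
Gen 8 (rule 106): 011000110
Gen 9 (rule 101): 001010010
Gen 10 (rule 158): 011011111
Gen 11 (rule 106): 111110001
Gen 12 (rule 101): 000010101
Gen 13 (rule 158): 000110101
Gen 14 (rule 106): 001111010
Gen 15 (rule 101): 100001110
Gen 16 (rule 158): 110011101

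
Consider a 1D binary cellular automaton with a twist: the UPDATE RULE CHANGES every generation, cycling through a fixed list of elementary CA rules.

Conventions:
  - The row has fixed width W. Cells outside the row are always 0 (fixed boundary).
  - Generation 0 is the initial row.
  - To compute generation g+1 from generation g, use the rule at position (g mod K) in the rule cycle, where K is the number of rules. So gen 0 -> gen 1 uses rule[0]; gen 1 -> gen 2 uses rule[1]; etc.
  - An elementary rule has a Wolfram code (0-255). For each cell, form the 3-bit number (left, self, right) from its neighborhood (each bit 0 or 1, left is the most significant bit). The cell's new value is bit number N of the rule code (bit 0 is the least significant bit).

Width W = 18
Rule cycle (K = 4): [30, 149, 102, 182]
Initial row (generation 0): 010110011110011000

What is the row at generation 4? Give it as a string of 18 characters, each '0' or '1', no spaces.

Answer: 010010101110011111

Derivation:
Gen 0: 010110011110011000
Gen 1 (rule 30): 110101110001110100
Gen 2 (rule 149): 000100101100100111
Gen 3 (rule 102): 001101110101101001
Gen 4 (rule 182): 010010101110011111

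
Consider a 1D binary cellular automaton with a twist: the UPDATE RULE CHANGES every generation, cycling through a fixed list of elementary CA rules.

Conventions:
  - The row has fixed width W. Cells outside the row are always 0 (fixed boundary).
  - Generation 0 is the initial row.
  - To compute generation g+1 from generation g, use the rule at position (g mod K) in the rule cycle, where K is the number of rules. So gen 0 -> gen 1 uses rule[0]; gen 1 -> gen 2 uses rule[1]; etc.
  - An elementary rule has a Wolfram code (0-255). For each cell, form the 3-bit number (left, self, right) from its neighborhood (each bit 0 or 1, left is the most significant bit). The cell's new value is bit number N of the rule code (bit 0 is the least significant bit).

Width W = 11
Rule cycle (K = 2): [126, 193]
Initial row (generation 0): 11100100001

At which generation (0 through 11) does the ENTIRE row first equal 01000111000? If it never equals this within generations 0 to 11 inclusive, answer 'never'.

Gen 0: 11100100001
Gen 1 (rule 126): 10111110011
Gen 2 (rule 193): 00011110001
Gen 3 (rule 126): 00110011011
Gen 4 (rule 193): 10010001001
Gen 5 (rule 126): 11111011111
Gen 6 (rule 193): 01111001111
Gen 7 (rule 126): 11001111001
Gen 8 (rule 193): 01000111000
Gen 9 (rule 126): 11101101100
Gen 10 (rule 193): 01100100101
Gen 11 (rule 126): 11111111111

Answer: 8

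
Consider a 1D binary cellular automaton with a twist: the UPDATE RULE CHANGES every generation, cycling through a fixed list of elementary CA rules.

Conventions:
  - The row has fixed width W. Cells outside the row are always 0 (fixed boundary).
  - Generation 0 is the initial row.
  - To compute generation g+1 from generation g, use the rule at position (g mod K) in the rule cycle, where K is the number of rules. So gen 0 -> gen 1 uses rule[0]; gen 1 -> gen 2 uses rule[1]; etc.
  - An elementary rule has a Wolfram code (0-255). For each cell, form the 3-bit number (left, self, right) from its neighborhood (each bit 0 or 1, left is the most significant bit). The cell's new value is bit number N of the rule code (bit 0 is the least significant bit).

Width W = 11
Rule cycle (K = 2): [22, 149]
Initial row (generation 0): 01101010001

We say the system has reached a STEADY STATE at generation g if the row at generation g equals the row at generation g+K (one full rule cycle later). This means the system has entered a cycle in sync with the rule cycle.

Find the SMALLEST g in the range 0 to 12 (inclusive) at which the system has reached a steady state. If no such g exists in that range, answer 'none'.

Answer: 9

Derivation:
Gen 0: 01101010001
Gen 1 (rule 22): 10001011011
Gen 2 (rule 149): 11101000000
Gen 3 (rule 22): 00001100000
Gen 4 (rule 149): 11100011111
Gen 5 (rule 22): 00010100000
Gen 6 (rule 149): 11010111111
Gen 7 (rule 22): 00010000000
Gen 8 (rule 149): 11011111111
Gen 9 (rule 22): 00000000000
Gen 10 (rule 149): 11111111111
Gen 11 (rule 22): 00000000000
Gen 12 (rule 149): 11111111111
Gen 13 (rule 22): 00000000000
Gen 14 (rule 149): 11111111111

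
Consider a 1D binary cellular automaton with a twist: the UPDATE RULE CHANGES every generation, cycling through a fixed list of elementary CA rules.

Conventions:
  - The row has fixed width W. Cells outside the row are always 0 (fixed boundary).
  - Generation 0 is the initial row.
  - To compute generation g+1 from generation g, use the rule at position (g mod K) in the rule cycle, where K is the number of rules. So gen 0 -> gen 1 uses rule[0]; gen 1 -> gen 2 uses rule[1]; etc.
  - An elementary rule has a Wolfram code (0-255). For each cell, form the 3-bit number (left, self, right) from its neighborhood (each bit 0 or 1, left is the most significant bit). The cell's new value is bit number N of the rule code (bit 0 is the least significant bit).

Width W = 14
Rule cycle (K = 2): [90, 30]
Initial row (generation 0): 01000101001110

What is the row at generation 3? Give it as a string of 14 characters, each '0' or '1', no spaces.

Gen 0: 01000101001110
Gen 1 (rule 90): 10101000111011
Gen 2 (rule 30): 10101101100010
Gen 3 (rule 90): 00001101110101

Answer: 00001101110101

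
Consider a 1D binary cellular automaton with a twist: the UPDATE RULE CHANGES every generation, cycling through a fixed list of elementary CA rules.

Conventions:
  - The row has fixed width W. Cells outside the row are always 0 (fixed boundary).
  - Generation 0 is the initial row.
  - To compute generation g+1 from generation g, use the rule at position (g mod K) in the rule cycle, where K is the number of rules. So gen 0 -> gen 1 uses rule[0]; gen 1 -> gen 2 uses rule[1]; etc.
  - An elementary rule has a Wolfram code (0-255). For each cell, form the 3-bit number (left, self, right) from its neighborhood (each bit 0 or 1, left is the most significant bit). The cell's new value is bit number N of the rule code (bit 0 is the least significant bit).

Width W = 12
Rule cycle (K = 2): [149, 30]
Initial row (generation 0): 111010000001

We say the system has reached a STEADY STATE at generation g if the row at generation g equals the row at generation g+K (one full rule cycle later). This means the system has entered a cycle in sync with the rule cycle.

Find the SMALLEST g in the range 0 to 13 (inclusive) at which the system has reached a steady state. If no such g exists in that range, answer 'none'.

Answer: none

Derivation:
Gen 0: 111010000001
Gen 1 (rule 149): 010011111101
Gen 2 (rule 30): 111110000001
Gen 3 (rule 149): 011101111101
Gen 4 (rule 30): 110001000001
Gen 5 (rule 149): 001101111101
Gen 6 (rule 30): 011001000001
Gen 7 (rule 149): 000101111101
Gen 8 (rule 30): 001101000001
Gen 9 (rule 149): 100001111101
Gen 10 (rule 30): 110011000001
Gen 11 (rule 149): 001000111101
Gen 12 (rule 30): 011101100001
Gen 13 (rule 149): 001000011101
Gen 14 (rule 30): 011100110001
Gen 15 (rule 149): 001010001101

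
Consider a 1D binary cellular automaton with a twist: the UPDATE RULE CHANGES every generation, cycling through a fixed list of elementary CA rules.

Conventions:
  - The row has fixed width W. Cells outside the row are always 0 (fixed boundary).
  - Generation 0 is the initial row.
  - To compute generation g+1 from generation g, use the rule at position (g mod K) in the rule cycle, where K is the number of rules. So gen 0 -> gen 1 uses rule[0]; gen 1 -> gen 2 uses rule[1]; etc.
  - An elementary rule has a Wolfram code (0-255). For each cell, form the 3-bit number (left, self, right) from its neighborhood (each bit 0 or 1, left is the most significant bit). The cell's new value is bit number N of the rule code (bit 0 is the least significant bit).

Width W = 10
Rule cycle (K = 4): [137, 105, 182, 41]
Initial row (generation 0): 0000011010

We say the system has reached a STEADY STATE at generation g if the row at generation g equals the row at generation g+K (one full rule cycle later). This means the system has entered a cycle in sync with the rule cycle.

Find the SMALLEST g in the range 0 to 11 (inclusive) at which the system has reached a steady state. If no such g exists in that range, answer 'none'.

Gen 0: 0000011010
Gen 1 (rule 137): 1111010000
Gen 2 (rule 105): 1001100111
Gen 3 (rule 182): 1110011010
Gen 4 (rule 41): 1000010100
Gen 5 (rule 137): 0011000001
Gen 6 (rule 105): 1011011100
Gen 7 (rule 182): 1100101010
Gen 8 (rule 41): 1000010100
Gen 9 (rule 137): 0011000001
Gen 10 (rule 105): 1011011100
Gen 11 (rule 182): 1100101010
Gen 12 (rule 41): 1000010100
Gen 13 (rule 137): 0011000001
Gen 14 (rule 105): 1011011100
Gen 15 (rule 182): 1100101010

Answer: 4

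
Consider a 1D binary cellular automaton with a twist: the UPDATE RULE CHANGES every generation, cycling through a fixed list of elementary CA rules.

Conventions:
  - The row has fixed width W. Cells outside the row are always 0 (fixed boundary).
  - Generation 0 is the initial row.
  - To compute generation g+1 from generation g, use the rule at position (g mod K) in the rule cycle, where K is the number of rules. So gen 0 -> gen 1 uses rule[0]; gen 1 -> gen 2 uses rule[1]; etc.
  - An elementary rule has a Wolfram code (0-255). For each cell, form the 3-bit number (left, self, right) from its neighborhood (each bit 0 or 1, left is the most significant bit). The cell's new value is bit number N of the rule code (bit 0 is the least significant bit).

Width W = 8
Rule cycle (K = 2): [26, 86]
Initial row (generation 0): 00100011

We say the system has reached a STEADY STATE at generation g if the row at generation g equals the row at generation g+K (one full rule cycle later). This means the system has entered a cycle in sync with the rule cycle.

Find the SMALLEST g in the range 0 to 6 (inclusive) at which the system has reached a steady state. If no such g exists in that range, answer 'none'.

Gen 0: 00100011
Gen 1 (rule 26): 01010110
Gen 2 (rule 86): 11010011
Gen 3 (rule 26): 10001110
Gen 4 (rule 86): 11010011
Gen 5 (rule 26): 10001110
Gen 6 (rule 86): 11010011
Gen 7 (rule 26): 10001110
Gen 8 (rule 86): 11010011

Answer: 2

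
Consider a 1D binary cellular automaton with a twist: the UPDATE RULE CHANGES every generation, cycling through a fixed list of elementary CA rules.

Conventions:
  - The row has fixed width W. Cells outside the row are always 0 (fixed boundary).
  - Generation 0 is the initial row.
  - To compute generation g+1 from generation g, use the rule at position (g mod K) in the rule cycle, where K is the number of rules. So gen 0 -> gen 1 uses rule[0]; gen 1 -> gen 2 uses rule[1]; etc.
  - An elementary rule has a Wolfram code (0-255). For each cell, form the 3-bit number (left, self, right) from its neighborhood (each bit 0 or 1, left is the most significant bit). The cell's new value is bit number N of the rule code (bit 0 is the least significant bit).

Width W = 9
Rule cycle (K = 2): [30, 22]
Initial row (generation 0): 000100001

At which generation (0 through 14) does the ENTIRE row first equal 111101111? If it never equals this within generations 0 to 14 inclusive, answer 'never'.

Gen 0: 000100001
Gen 1 (rule 30): 001110011
Gen 2 (rule 22): 010001100
Gen 3 (rule 30): 111011010
Gen 4 (rule 22): 000000011
Gen 5 (rule 30): 000000110
Gen 6 (rule 22): 000001001
Gen 7 (rule 30): 000011111
Gen 8 (rule 22): 000100000
Gen 9 (rule 30): 001110000
Gen 10 (rule 22): 010001000
Gen 11 (rule 30): 111011100
Gen 12 (rule 22): 000000010
Gen 13 (rule 30): 000000111
Gen 14 (rule 22): 000001000

Answer: never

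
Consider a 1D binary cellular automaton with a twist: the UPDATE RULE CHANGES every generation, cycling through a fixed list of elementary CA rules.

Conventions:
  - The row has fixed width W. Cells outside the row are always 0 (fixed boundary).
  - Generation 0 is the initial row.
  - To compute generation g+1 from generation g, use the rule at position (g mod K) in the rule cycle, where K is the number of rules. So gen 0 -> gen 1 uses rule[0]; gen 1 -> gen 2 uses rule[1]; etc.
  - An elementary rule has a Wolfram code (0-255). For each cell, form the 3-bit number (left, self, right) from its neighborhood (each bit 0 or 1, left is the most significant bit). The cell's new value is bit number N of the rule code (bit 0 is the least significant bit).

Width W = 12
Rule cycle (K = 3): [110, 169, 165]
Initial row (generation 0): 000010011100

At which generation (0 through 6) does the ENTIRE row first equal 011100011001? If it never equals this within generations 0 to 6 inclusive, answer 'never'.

Gen 0: 000010011100
Gen 1 (rule 110): 000110110100
Gen 2 (rule 169): 110101101001
Gen 3 (rule 165): 001110011001
Gen 4 (rule 110): 011010111011
Gen 5 (rule 169): 010101110110
Gen 6 (rule 165): 011110101000

Answer: never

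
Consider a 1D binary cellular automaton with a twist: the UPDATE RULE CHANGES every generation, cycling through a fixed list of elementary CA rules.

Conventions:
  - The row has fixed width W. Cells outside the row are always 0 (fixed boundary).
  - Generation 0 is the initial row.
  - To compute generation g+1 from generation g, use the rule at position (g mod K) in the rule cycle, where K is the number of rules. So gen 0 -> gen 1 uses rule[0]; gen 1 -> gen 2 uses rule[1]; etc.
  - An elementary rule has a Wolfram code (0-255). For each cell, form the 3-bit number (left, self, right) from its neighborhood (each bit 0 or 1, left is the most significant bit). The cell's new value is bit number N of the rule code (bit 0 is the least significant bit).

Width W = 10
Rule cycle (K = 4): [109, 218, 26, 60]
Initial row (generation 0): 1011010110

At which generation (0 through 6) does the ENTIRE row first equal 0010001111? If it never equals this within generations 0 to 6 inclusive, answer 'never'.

Answer: never

Derivation:
Gen 0: 1011010110
Gen 1 (rule 109): 1111111110
Gen 2 (rule 218): 1111111111
Gen 3 (rule 26): 1000000000
Gen 4 (rule 60): 1100000000
Gen 5 (rule 109): 1101111111
Gen 6 (rule 218): 1101111111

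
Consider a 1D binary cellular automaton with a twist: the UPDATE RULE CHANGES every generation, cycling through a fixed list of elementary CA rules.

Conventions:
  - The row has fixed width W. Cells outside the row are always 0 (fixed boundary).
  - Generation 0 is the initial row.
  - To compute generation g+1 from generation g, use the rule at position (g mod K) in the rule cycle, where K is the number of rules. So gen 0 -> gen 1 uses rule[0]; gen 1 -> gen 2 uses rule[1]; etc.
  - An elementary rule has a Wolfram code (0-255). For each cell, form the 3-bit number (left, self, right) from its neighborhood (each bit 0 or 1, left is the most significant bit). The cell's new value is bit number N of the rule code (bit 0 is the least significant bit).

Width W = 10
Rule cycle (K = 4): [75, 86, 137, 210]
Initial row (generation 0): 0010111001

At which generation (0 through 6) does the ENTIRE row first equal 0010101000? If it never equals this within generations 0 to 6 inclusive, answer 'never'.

Gen 0: 0010111001
Gen 1 (rule 75): 1100101010
Gen 2 (rule 86): 0111101011
Gen 3 (rule 137): 0111000010
Gen 4 (rule 210): 1011100101
Gen 5 (rule 75): 0010101000
Gen 6 (rule 86): 0110101100

Answer: 5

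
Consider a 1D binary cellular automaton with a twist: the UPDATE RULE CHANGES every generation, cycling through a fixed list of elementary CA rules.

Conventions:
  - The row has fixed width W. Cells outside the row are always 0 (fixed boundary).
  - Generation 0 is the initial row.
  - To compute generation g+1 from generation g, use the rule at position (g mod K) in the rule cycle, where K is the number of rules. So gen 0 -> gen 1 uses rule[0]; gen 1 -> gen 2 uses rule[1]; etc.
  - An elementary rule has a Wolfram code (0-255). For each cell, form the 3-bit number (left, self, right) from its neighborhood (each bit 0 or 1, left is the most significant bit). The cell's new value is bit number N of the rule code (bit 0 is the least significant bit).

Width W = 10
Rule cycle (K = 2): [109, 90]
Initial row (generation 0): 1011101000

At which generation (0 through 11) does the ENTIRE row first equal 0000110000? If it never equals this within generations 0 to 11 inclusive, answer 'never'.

Gen 0: 1011101000
Gen 1 (rule 109): 1110111011
Gen 2 (rule 90): 1010101011
Gen 3 (rule 109): 1111111111
Gen 4 (rule 90): 1000000001
Gen 5 (rule 109): 1011111101
Gen 6 (rule 90): 0010000100
Gen 7 (rule 109): 1010110101
Gen 8 (rule 90): 0000110000
Gen 9 (rule 109): 1110110111
Gen 10 (rule 90): 1010110101
Gen 11 (rule 109): 1111111111

Answer: 8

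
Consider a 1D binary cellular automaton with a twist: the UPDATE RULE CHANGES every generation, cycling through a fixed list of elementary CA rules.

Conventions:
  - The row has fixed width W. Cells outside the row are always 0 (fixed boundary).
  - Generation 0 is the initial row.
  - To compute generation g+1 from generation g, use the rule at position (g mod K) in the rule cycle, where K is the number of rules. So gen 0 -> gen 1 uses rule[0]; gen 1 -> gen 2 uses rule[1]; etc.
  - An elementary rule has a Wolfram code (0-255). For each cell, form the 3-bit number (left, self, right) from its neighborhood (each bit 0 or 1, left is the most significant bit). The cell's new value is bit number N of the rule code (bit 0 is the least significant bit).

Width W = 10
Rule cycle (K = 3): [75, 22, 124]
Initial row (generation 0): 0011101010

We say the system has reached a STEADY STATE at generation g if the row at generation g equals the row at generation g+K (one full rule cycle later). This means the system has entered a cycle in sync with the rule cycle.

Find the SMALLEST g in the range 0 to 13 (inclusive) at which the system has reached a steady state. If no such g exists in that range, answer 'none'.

Answer: 8

Derivation:
Gen 0: 0011101010
Gen 1 (rule 75): 1110100000
Gen 2 (rule 22): 0000110000
Gen 3 (rule 124): 0000111000
Gen 4 (rule 75): 1111101011
Gen 5 (rule 22): 0000001000
Gen 6 (rule 124): 0000001100
Gen 7 (rule 75): 1111111101
Gen 8 (rule 22): 0000000001
Gen 9 (rule 124): 0000000001
Gen 10 (rule 75): 1111111110
Gen 11 (rule 22): 0000000001
Gen 12 (rule 124): 0000000001
Gen 13 (rule 75): 1111111110
Gen 14 (rule 22): 0000000001
Gen 15 (rule 124): 0000000001
Gen 16 (rule 75): 1111111110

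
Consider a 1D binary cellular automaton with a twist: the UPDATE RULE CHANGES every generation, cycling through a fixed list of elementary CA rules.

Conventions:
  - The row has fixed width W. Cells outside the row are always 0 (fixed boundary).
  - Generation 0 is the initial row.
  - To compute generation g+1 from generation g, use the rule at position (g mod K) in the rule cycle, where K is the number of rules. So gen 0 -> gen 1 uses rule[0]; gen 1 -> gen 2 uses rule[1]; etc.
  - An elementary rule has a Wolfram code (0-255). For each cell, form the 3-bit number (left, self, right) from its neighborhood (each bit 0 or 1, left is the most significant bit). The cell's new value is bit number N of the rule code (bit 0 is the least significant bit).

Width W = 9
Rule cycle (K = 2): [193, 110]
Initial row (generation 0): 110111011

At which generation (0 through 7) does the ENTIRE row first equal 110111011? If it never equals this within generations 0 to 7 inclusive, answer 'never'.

Gen 0: 110111011
Gen 1 (rule 193): 010011001
Gen 2 (rule 110): 110111011
Gen 3 (rule 193): 010011001
Gen 4 (rule 110): 110111011
Gen 5 (rule 193): 010011001
Gen 6 (rule 110): 110111011
Gen 7 (rule 193): 010011001

Answer: 0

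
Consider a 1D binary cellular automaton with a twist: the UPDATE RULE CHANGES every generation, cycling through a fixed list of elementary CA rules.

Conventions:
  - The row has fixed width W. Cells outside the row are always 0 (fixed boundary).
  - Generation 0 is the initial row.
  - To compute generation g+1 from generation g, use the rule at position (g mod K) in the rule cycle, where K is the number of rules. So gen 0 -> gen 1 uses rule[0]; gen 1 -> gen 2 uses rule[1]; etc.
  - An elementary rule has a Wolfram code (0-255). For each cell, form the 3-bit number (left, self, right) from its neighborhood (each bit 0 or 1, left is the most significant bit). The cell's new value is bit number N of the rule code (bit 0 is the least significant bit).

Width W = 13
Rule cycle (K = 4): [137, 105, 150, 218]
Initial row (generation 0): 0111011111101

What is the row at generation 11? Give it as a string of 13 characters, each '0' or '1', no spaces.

Gen 0: 0111011111101
Gen 1 (rule 137): 0110011111000
Gen 2 (rule 105): 0110010001011
Gen 3 (rule 150): 1001111011000
Gen 4 (rule 218): 0111111011100
Gen 5 (rule 137): 0111110011001
Gen 6 (rule 105): 0100010011000
Gen 7 (rule 150): 1110111100100
Gen 8 (rule 218): 1110111111010
Gen 9 (rule 137): 1100111110000
Gen 10 (rule 105): 1100100010111
Gen 11 (rule 150): 0011110110010

Answer: 0011110110010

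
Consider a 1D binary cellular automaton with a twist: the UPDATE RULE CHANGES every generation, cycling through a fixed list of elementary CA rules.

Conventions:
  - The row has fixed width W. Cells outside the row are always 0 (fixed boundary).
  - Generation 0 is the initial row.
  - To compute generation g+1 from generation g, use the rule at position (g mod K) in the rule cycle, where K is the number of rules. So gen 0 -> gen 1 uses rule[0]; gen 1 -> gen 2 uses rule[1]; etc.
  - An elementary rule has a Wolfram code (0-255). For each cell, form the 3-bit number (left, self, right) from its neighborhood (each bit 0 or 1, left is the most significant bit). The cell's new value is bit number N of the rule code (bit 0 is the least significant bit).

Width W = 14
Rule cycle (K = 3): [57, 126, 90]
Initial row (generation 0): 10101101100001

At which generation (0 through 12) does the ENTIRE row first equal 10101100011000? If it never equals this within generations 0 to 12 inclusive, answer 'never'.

Answer: never

Derivation:
Gen 0: 10101101100001
Gen 1 (rule 57): 01011011011100
Gen 2 (rule 126): 11111111110110
Gen 3 (rule 90): 10000000010111
Gen 4 (rule 57): 01111111001100
Gen 5 (rule 126): 11000001111110
Gen 6 (rule 90): 11100011000011
Gen 7 (rule 57): 10011010111010
Gen 8 (rule 126): 11111111101111
Gen 9 (rule 90): 10000000101001
Gen 10 (rule 57): 01111110010100
Gen 11 (rule 126): 11000011111110
Gen 12 (rule 90): 11100110000011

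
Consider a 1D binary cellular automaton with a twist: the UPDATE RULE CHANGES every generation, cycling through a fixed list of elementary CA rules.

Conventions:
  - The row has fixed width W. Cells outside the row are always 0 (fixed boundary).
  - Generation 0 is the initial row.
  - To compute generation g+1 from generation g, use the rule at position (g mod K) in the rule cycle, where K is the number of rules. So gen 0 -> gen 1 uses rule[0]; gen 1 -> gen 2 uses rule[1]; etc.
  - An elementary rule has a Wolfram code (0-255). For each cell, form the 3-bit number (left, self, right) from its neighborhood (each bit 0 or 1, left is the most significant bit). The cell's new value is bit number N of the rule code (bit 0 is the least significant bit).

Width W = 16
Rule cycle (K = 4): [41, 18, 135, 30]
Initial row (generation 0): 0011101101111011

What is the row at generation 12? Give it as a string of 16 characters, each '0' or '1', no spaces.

Gen 0: 0011101101111011
Gen 1 (rule 41): 1010011011000110
Gen 2 (rule 18): 0001100000101001
Gen 3 (rule 135): 1110001111101011
Gen 4 (rule 30): 1001011000001010
Gen 5 (rule 41): 0000110011100100
Gen 6 (rule 18): 0001001100011010
Gen 7 (rule 135): 1111010001100010
Gen 8 (rule 30): 1000011011010111
Gen 9 (rule 41): 0011010110101100
Gen 10 (rule 18): 0100000000000010
Gen 11 (rule 135): 1101111111111110
Gen 12 (rule 30): 1001000000000001

Answer: 1001000000000001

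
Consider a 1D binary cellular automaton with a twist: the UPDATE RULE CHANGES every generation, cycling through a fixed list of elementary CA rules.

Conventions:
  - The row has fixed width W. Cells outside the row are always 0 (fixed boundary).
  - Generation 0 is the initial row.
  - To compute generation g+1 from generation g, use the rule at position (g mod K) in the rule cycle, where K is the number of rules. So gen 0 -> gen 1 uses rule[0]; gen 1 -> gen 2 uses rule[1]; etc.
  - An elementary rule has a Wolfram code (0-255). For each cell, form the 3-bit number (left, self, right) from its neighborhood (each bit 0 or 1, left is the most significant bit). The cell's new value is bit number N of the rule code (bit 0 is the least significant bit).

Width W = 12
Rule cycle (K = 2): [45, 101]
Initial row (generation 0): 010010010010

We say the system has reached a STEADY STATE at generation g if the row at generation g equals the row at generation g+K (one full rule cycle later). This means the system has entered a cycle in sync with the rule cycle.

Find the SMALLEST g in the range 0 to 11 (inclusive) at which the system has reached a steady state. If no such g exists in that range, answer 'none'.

Answer: 0

Derivation:
Gen 0: 010010010010
Gen 1 (rule 45): 010010010010
Gen 2 (rule 101): 010010010010
Gen 3 (rule 45): 010010010010
Gen 4 (rule 101): 010010010010
Gen 5 (rule 45): 010010010010
Gen 6 (rule 101): 010010010010
Gen 7 (rule 45): 010010010010
Gen 8 (rule 101): 010010010010
Gen 9 (rule 45): 010010010010
Gen 10 (rule 101): 010010010010
Gen 11 (rule 45): 010010010010
Gen 12 (rule 101): 010010010010
Gen 13 (rule 45): 010010010010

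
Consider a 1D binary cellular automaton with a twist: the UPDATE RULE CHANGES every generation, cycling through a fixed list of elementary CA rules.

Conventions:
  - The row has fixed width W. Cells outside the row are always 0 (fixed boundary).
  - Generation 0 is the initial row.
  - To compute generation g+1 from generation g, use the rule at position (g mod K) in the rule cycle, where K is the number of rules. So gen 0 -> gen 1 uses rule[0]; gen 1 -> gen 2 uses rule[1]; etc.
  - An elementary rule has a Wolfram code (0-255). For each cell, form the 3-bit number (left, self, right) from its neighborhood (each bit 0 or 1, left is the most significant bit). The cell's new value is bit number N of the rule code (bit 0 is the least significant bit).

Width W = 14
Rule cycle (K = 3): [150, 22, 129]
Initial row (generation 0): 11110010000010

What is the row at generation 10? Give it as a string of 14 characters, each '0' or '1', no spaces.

Answer: 00000000001110

Derivation:
Gen 0: 11110010000010
Gen 1 (rule 150): 01101111000111
Gen 2 (rule 22): 10000000101000
Gen 3 (rule 129): 00111110000011
Gen 4 (rule 150): 01011101000100
Gen 5 (rule 22): 11000001101110
Gen 6 (rule 129): 00011100000100
Gen 7 (rule 150): 00101010001110
Gen 8 (rule 22): 01101011010001
Gen 9 (rule 129): 00000000000100
Gen 10 (rule 150): 00000000001110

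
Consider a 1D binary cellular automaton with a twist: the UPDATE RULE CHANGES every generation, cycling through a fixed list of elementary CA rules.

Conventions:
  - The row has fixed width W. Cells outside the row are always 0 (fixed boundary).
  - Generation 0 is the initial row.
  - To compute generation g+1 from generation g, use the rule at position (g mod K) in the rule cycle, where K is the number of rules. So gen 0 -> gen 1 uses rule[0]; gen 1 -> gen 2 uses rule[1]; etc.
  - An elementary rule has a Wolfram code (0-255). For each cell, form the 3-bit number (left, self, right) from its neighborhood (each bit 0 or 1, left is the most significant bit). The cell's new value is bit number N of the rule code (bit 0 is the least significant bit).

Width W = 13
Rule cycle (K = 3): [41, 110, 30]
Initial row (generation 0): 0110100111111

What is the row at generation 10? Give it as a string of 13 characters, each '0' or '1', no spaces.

Answer: 0100000111111

Derivation:
Gen 0: 0110100111111
Gen 1 (rule 41): 0101000100000
Gen 2 (rule 110): 1111001100000
Gen 3 (rule 30): 1000111010000
Gen 4 (rule 41): 0010100100111
Gen 5 (rule 110): 0111101101101
Gen 6 (rule 30): 1100001001001
Gen 7 (rule 41): 1001100000000
Gen 8 (rule 110): 1011100000000
Gen 9 (rule 30): 1010010000000
Gen 10 (rule 41): 0100000111111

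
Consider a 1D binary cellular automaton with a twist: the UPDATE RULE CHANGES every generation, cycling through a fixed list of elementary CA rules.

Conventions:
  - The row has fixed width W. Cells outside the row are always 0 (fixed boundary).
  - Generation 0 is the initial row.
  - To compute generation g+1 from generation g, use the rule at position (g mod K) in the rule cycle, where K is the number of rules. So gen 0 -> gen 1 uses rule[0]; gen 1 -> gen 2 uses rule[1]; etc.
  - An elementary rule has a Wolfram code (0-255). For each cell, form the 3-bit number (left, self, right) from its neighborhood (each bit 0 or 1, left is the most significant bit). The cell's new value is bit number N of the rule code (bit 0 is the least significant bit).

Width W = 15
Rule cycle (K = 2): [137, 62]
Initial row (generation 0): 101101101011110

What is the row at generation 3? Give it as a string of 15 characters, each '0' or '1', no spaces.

Gen 0: 101101101011110
Gen 1 (rule 137): 001001000011100
Gen 2 (rule 62): 011111100110010
Gen 3 (rule 137): 011111000100000

Answer: 011111000100000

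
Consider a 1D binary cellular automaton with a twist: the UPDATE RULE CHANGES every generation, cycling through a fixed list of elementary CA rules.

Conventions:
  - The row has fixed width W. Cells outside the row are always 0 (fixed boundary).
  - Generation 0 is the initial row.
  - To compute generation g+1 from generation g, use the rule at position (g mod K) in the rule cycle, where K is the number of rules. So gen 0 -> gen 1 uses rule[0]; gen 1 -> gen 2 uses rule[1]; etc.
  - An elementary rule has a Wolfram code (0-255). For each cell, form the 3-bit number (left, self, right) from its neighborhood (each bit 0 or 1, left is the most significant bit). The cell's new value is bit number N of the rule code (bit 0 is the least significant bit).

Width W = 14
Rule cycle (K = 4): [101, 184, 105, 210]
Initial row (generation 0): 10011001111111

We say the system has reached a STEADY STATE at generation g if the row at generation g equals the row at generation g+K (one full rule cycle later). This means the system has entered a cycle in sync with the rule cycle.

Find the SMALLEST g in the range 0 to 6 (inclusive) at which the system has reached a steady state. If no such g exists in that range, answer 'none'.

Answer: none

Derivation:
Gen 0: 10011001111111
Gen 1 (rule 101): 10001000000001
Gen 2 (rule 184): 01000100000000
Gen 3 (rule 105): 00010001111111
Gen 4 (rule 210): 00101010111111
Gen 5 (rule 101): 10111111000001
Gen 6 (rule 184): 01111110100000
Gen 7 (rule 105): 01000011001111
Gen 8 (rule 210): 10100101110111
Gen 9 (rule 101): 11100110011001
Gen 10 (rule 184): 11010101010100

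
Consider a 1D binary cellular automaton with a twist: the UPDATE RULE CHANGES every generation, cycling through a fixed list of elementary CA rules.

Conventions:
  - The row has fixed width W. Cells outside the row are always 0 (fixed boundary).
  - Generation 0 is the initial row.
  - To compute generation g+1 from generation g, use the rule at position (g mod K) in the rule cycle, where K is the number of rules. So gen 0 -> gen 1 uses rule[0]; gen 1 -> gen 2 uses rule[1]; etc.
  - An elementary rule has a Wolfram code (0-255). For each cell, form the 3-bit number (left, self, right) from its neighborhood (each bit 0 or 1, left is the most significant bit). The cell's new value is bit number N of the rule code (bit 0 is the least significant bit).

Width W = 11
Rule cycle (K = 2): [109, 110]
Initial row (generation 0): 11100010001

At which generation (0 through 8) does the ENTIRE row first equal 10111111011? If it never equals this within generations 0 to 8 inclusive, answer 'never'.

Answer: 5

Derivation:
Gen 0: 11100010001
Gen 1 (rule 109): 10101010101
Gen 2 (rule 110): 11111111111
Gen 3 (rule 109): 10000000001
Gen 4 (rule 110): 10000000011
Gen 5 (rule 109): 10111111011
Gen 6 (rule 110): 11100001111
Gen 7 (rule 109): 10101101001
Gen 8 (rule 110): 11111111011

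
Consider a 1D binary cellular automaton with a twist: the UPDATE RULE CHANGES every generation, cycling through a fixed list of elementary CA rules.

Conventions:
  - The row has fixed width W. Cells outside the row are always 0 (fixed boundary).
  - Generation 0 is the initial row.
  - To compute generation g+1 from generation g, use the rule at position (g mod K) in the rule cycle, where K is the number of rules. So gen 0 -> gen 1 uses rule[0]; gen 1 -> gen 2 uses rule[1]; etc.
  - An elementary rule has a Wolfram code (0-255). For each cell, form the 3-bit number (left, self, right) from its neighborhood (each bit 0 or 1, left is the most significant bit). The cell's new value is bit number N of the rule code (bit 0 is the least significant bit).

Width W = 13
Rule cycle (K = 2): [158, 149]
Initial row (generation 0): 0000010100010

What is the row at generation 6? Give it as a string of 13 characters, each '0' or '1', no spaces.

Answer: 1001111000110

Derivation:
Gen 0: 0000010100010
Gen 1 (rule 158): 0000110110111
Gen 2 (rule 149): 1110000000010
Gen 3 (rule 158): 1101000000111
Gen 4 (rule 149): 0001111110010
Gen 5 (rule 158): 0011111101111
Gen 6 (rule 149): 1001111000110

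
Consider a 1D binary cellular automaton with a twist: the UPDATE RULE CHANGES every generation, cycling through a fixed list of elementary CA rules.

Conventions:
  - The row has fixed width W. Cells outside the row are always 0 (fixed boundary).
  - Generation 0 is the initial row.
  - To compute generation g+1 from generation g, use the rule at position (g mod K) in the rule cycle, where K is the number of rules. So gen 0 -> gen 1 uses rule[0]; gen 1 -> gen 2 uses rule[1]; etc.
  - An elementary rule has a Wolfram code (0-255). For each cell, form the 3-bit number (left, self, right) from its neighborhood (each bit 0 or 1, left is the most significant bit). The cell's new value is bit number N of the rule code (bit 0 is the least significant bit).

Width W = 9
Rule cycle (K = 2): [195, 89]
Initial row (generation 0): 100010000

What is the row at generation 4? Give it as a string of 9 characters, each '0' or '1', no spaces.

Answer: 110111111

Derivation:
Gen 0: 100010000
Gen 1 (rule 195): 001100111
Gen 2 (rule 89): 101110101
Gen 3 (rule 195): 000110000
Gen 4 (rule 89): 110111111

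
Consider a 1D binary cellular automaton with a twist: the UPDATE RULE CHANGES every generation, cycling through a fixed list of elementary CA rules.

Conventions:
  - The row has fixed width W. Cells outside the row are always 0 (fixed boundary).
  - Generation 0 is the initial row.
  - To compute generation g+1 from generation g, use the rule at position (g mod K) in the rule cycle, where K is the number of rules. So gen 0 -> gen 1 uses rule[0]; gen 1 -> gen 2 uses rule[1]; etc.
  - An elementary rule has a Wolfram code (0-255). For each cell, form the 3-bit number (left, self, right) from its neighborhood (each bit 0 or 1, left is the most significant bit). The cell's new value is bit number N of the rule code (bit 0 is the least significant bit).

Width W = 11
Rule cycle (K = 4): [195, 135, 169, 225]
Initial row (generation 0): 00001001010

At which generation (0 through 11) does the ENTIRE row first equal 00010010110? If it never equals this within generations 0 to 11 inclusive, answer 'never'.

Gen 0: 00001001010
Gen 1 (rule 195): 11110010000
Gen 2 (rule 135): 01100110111
Gen 3 (rule 169): 01000101110
Gen 4 (rule 225): 00010010110
Gen 5 (rule 195): 11100100010
Gen 6 (rule 135): 01001101110
Gen 7 (rule 169): 00001011100
Gen 8 (rule 225): 11100101101
Gen 9 (rule 195): 01101000100
Gen 10 (rule 135): 10001011101
Gen 11 (rule 169): 00100111010

Answer: 4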